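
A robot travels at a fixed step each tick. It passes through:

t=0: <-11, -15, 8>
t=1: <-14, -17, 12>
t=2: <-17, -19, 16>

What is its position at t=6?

Each step adds <-3, -2, +4> to the position.
step 3: <-17, -19, 16> + <-3, -2, +4> → <-20, -21, 20>
step 4: <-20, -21, 20> + <-3, -2, +4> → <-23, -23, 24>
step 5: <-23, -23, 24> + <-3, -2, +4> → <-26, -25, 28>
step 6: <-26, -25, 28> + <-3, -2, +4> → <-29, -27, 32>

<-29, -27, 32>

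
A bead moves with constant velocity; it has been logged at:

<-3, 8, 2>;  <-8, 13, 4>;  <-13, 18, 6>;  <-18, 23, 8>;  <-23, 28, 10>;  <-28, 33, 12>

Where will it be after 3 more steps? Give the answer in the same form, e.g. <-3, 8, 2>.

<-43, 48, 18>

Each step adds <-5, +5, +2> to the position.
step 6: <-28, 33, 12> + <-5, +5, +2> → <-33, 38, 14>
step 7: <-33, 38, 14> + <-5, +5, +2> → <-38, 43, 16>
step 8: <-38, 43, 16> + <-5, +5, +2> → <-43, 48, 18>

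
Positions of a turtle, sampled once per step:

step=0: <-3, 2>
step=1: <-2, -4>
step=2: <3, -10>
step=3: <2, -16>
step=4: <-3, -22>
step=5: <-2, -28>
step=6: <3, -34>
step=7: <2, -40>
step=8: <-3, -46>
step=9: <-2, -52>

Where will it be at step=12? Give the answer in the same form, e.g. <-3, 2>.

<-3, -70>

The first coordinate repeats the cycle [-3, -2, 3, 2] with period 4; step 12 mod 4 = 0, giving -3.
The second coordinate changes by -6 each step, so at step 12 it is 2 + 12·(-6) = -70.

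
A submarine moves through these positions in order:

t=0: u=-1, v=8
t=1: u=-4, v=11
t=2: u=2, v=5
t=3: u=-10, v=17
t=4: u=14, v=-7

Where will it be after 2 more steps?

The jumps are (-3, +3), (+6, -6), (-12, +12), (+24, -24) — a geometric progression with ratio -2.
step 5: u=14, v=-7 + (-48, +48) → u=-34, v=41
step 6: u=-34, v=41 + (+96, -96) → u=62, v=-55

u=62, v=-55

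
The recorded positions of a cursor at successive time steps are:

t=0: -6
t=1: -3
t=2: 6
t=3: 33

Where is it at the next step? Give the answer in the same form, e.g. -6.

114

The jumps are +3, +9, +27 — a geometric progression with ratio 3.
step 4: 33 + 81 → 114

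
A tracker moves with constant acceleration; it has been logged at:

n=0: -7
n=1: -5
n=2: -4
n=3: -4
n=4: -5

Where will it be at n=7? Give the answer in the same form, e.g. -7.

-14

First differences are +2, +1, +0, -1; their common second difference is -1 (constant acceleration).
step 5: -5 − 2 → -7
step 6: -7 − 3 → -10
step 7: -10 − 4 → -14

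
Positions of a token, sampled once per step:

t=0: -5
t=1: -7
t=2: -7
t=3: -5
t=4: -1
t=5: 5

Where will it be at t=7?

23

Successive displacements: -2, +0, +2, +4, +6 — each changes by +2.
step 6: 5 + 8 → 13
step 7: 13 + 10 → 23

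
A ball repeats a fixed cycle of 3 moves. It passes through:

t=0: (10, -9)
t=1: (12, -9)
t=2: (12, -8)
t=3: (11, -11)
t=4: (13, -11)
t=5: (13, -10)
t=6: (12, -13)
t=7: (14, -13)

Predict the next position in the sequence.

(14, -12)

The moves between consecutive positions are (+2, +0), (+0, +1), (-1, -3), (+2, +0), (+0, +1), (-1, -3), (+2, +0); they repeat the 3-cycle [(+2, +0), (+0, +1), (-1, -3)].
step 8: apply (+0, +1) → (14, -12)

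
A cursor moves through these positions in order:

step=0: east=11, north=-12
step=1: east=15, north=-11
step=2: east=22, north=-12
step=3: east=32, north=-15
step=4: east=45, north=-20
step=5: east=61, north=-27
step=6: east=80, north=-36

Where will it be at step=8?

east=127, north=-60

First differences are (+4, +1), (+7, -1), (+10, -3), (+13, -5), (+16, -7), (+19, -9); their common second difference is (+3, -2) (constant acceleration).
step 7: east=80, north=-36 + (+22, -11) → east=102, north=-47
step 8: east=102, north=-47 + (+25, -13) → east=127, north=-60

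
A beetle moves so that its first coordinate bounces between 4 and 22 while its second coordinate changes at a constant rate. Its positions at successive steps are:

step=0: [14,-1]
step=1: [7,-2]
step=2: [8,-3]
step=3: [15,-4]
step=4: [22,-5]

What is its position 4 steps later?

The first coordinate reflects between 4 and 22, moving 7 per step.
  step 5: 22 → 15
  step 6: 15 → 8
  step 7: 8 → 7
  step 8: 7 → 14
The second coordinate changes by -1 each step: at step 8 it is -9.

[14,-9]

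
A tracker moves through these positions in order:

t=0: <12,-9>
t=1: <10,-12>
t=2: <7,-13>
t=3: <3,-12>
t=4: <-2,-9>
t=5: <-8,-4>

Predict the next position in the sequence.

Successive displacements: <-2,-3>, <-3,-1>, <-4,+1>, <-5,+3>, <-6,+5> — each changes by <-1,+2>.
step 6: <-8,-4> + <-7,+7> → <-15,3>

<-15,3>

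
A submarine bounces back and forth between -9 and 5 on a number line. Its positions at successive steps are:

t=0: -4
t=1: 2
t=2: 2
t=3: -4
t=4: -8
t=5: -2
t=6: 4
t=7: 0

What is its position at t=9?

The value reflects between -9 and 5, moving 6 per step.
  step 8: 0 → -6
  step 9: -6 → -6

-6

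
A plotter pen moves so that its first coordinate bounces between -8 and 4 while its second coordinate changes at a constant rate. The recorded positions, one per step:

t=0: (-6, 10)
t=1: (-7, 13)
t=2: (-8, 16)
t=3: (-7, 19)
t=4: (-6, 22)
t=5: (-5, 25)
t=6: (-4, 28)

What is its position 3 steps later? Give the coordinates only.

The first coordinate reflects between -8 and 4, moving 1 per step.
  step 7: -4 → -3
  step 8: -3 → -2
  step 9: -2 → -1
The second coordinate changes by +3 each step: at step 9 it is 37.

(-1, 37)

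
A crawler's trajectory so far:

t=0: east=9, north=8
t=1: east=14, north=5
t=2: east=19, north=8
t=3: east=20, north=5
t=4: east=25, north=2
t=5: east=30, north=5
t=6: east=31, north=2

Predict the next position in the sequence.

east=36, north=-1

Step-to-step displacements: (+5, -3), (+5, +3), (+1, -3), (+5, -3), (+5, +3), (+1, -3) — a repeating cycle of length 3.
step 7: apply (+5, -3) → east=36, north=-1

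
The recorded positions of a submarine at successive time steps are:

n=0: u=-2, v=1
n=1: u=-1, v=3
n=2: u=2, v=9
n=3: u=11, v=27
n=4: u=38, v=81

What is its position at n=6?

u=362, v=729

Consecutive displacements (+1, +2), (+3, +6), (+9, +18), (+27, +54) scale by a factor of 3 each step.
step 5: u=38, v=81 + (+81, +162) → u=119, v=243
step 6: u=119, v=243 + (+243, +486) → u=362, v=729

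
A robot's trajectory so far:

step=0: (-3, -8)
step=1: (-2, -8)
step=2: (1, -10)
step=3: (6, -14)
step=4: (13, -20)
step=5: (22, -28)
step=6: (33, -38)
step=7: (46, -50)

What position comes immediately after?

Successive displacements: (+1, +0), (+3, -2), (+5, -4), (+7, -6), (+9, -8), (+11, -10), (+13, -12) — each changes by (+2, -2).
step 8: (46, -50) + (+15, -14) → (61, -64)

(61, -64)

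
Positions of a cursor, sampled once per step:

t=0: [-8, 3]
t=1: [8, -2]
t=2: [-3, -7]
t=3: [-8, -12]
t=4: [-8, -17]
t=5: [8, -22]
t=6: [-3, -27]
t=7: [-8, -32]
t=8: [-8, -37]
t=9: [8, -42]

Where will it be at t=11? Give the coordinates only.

The first coordinate repeats the cycle [-8, 8, -3, -8] with period 4; step 11 mod 4 = 3, giving -8.
The second coordinate changes by -5 each step, so at step 11 it is 3 + 11·(-5) = -52.

[-8, -52]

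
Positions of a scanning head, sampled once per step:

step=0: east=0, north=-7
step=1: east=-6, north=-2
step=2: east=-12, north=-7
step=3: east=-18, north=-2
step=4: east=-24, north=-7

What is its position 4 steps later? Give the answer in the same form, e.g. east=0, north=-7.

east=-48, north=-7

East: linear, -6 per step → -48 at step 8.
North: cycles through -7, -2 every 2 steps. Step 8 lands at position 0 of the cycle → -7.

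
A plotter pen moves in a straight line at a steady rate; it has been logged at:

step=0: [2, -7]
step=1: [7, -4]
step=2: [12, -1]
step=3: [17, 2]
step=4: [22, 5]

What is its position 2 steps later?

The position changes by [+5, +3] every step.
step 5: [22, 5] + [+5, +3] → [27, 8]
step 6: [27, 8] + [+5, +3] → [32, 11]

[32, 11]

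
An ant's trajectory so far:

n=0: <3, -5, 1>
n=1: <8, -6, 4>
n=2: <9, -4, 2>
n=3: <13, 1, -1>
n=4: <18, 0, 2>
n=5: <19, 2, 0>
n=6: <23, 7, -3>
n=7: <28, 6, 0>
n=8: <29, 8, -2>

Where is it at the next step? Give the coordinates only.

<33, 13, -5>

Step-to-step displacements: <+5, -1, +3>, <+1, +2, -2>, <+4, +5, -3>, <+5, -1, +3>, <+1, +2, -2>, <+4, +5, -3>, <+5, -1, +3>, <+1, +2, -2> — a repeating cycle of length 3.
step 9: apply <+4, +5, -3> → <33, 13, -5>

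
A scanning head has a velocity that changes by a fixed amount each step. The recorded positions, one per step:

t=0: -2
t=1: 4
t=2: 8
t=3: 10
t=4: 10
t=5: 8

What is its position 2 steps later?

-2

Taking differences between consecutive positions: +6, +4, +2, +0, -2. These grow by -2 each step.
step 6: 8 − 4 → 4
step 7: 4 − 6 → -2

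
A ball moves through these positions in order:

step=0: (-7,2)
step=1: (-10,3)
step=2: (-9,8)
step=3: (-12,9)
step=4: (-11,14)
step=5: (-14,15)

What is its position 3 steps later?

(-15,26)

Step-to-step displacements: (-3,+1), (+1,+5), (-3,+1), (+1,+5), (-3,+1) — a repeating cycle of length 2.
step 6: apply (+1,+5) → (-13,20)
step 7: apply (-3,+1) → (-16,21)
step 8: apply (+1,+5) → (-15,26)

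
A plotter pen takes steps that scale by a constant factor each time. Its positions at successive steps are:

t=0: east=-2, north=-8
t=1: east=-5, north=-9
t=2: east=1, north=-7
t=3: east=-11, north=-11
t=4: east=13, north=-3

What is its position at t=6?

east=61, north=13

The jumps are (-3,-1), (+6,+2), (-12,-4), (+24,+8) — a geometric progression with ratio -2.
step 5: east=13, north=-3 + (-48,-16) → east=-35, north=-19
step 6: east=-35, north=-19 + (+96,+32) → east=61, north=13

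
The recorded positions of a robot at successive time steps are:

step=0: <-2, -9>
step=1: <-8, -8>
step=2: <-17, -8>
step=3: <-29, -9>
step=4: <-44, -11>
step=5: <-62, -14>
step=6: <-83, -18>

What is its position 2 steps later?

<-134, -29>

First differences are <-6, +1>, <-9, +0>, <-12, -1>, <-15, -2>, <-18, -3>, <-21, -4>; their common second difference is <-3, -1> (constant acceleration).
step 7: <-83, -18> + <-24, -5> → <-107, -23>
step 8: <-107, -23> + <-27, -6> → <-134, -29>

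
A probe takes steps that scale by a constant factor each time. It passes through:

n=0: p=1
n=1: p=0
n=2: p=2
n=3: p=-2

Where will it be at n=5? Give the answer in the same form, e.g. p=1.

p=-10

The jumps are -1, +2, -4 — a geometric progression with ratio -2.
step 4: -2 + 8 → p=6
step 5: 6 − 16 → p=-10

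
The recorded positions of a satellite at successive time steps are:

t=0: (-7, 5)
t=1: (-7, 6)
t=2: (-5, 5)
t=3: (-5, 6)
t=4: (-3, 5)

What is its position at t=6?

(-1, 5)

The moves between consecutive positions are (+0, +1), (+2, -1), (+0, +1), (+2, -1); they repeat the 2-cycle [(+0, +1), (+2, -1)].
step 5: apply (+0, +1) → (-3, 6)
step 6: apply (+2, -1) → (-1, 5)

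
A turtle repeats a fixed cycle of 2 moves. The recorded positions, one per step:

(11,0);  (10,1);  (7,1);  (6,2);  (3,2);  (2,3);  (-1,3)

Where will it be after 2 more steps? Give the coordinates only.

(-5,4)

The moves between consecutive positions are (-1,+1), (-3,+0), (-1,+1), (-3,+0), (-1,+1), (-3,+0); they repeat the 2-cycle [(-1,+1), (-3,+0)].
step 7: apply (-1,+1) → (-2,4)
step 8: apply (-3,+0) → (-5,4)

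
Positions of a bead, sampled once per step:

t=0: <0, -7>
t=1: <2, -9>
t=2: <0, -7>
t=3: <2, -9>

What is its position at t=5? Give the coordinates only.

<2, -9>

The jumps are <+2, -2>, <-2, +2>, <+2, -2> — a geometric progression with ratio -1.
step 4: <2, -9> + <-2, +2> → <0, -7>
step 5: <0, -7> + <+2, -2> → <2, -9>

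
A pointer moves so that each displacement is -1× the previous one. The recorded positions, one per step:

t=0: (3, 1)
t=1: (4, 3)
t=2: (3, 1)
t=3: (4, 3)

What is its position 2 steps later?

(4, 3)

Step-to-step displacements: (+1, +2), (-1, -2), (+1, +2); each is -1× the previous.
step 4: (4, 3) + (-1, -2) → (3, 1)
step 5: (3, 1) + (+1, +2) → (4, 3)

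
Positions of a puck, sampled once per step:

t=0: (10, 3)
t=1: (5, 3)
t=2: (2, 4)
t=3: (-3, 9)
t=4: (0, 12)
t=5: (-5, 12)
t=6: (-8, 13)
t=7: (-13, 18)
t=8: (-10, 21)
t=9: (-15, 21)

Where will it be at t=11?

Differencing gives (-5, +0), (-3, +1), (-5, +5), (+3, +3), (-5, +0), (-3, +1), (-5, +5), (+3, +3), (-5, +0). This is the pattern (-5, +0), (-3, +1), (-5, +5), (+3, +3) repeated.
step 10: apply (-3, +1) → (-18, 22)
step 11: apply (-5, +5) → (-23, 27)

(-23, 27)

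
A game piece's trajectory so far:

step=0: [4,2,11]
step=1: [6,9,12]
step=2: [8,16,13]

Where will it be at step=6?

[16,44,17]

Constant displacement of [+2,+7,+1] per step.
step 3: [8,16,13] + [+2,+7,+1] → [10,23,14]
step 4: [10,23,14] + [+2,+7,+1] → [12,30,15]
step 5: [12,30,15] + [+2,+7,+1] → [14,37,16]
step 6: [14,37,16] + [+2,+7,+1] → [16,44,17]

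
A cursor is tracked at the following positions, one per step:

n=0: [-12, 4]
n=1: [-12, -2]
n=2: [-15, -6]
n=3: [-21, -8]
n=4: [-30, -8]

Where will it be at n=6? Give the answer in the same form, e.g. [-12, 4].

[-57, -2]

First differences are [+0, -6], [-3, -4], [-6, -2], [-9, +0]; their common second difference is [-3, +2] (constant acceleration).
step 5: [-30, -8] + [-12, +2] → [-42, -6]
step 6: [-42, -6] + [-15, +4] → [-57, -2]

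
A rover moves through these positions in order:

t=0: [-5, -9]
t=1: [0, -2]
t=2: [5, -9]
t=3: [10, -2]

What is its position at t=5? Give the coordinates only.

The first coordinate changes by +5 each step, so at step 5 it is -5 + 5·(5) = 20.
The second coordinate repeats the cycle [-9, -2] with period 2; step 5 mod 2 = 1, giving -2.

[20, -2]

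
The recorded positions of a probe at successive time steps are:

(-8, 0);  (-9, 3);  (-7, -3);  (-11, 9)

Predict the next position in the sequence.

(-3, -15)

Consecutive displacements (-1, +3), (+2, -6), (-4, +12) scale by a factor of -2 each step.
step 4: (-11, 9) + (+8, -24) → (-3, -15)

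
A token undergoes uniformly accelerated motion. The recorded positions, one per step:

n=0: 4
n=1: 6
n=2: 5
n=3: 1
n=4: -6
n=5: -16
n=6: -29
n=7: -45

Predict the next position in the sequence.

-64

Successive displacements: +2, -1, -4, -7, -10, -13, -16 — each changes by -3.
step 8: -45 − 19 → -64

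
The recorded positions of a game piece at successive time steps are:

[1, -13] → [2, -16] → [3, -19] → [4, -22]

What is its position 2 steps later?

The position changes by [+1, -3] every step.
step 4: [4, -22] + [+1, -3] → [5, -25]
step 5: [5, -25] + [+1, -3] → [6, -28]

[6, -28]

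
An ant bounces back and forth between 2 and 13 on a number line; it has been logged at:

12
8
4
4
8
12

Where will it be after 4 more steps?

6

The value reflects between 2 and 13, moving 4 per step.
  step 6: 12 → 10
  step 7: 10 → 6
  step 8: 6 → 2
  step 9: 2 → 6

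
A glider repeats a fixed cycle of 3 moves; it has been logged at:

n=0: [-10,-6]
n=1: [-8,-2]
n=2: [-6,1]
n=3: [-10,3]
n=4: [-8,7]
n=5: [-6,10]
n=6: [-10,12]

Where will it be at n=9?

The moves between consecutive positions are [+2,+4], [+2,+3], [-4,+2], [+2,+4], [+2,+3], [-4,+2]; they repeat the 3-cycle [[+2,+4], [+2,+3], [-4,+2]].
step 7: apply [+2,+4] → [-8,16]
step 8: apply [+2,+3] → [-6,19]
step 9: apply [-4,+2] → [-10,21]

[-10,21]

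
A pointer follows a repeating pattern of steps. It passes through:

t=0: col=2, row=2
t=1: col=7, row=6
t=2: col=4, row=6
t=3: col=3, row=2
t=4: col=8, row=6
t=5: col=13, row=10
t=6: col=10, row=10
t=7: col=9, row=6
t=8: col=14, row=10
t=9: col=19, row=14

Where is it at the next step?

The moves between consecutive positions are (+5, +4), (-3, +0), (-1, -4), (+5, +4), (+5, +4), (-3, +0), (-1, -4), (+5, +4), (+5, +4); they repeat the 4-cycle [(+5, +4), (-3, +0), (-1, -4), (+5, +4)].
step 10: apply (-3, +0) → col=16, row=14

col=16, row=14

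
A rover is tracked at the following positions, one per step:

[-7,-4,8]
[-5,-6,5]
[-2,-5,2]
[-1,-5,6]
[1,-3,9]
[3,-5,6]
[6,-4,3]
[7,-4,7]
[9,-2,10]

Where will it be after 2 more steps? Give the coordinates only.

[14,-3,4]

The moves between consecutive positions are [+2,-2,-3], [+3,+1,-3], [+1,+0,+4], [+2,+2,+3], [+2,-2,-3], [+3,+1,-3], [+1,+0,+4], [+2,+2,+3]; they repeat the 4-cycle [[+2,-2,-3], [+3,+1,-3], [+1,+0,+4], [+2,+2,+3]].
step 9: apply [+2,-2,-3] → [11,-4,7]
step 10: apply [+3,+1,-3] → [14,-3,4]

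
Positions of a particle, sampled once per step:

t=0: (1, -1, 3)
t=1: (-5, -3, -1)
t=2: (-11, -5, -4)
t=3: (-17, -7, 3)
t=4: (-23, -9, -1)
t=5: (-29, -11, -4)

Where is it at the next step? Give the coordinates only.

(-35, -13, 3)

First: linear, -6 per step → -35 at step 6.
Second: linear, -2 per step → -13 at step 6.
Third: cycles through 3, -1, -4 every 3 steps. Step 6 lands at position 0 of the cycle → 3.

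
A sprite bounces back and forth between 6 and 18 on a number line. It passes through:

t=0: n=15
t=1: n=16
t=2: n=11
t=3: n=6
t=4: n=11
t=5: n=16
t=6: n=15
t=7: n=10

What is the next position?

The value reflects between 6 and 18, moving 5 per step.
  step 8: 10 → 7

n=7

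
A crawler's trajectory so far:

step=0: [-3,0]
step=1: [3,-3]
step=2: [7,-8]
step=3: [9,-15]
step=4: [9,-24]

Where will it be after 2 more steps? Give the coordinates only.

[3,-48]

First differences are [+6,-3], [+4,-5], [+2,-7], [+0,-9]; their common second difference is [-2,-2] (constant acceleration).
step 5: [9,-24] + [-2,-11] → [7,-35]
step 6: [7,-35] + [-4,-13] → [3,-48]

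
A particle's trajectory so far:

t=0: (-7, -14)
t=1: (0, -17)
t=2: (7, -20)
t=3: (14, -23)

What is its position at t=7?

(42, -35)

Each step adds (+7, -3) to the position.
step 4: (14, -23) + (+7, -3) → (21, -26)
step 5: (21, -26) + (+7, -3) → (28, -29)
step 6: (28, -29) + (+7, -3) → (35, -32)
step 7: (35, -32) + (+7, -3) → (42, -35)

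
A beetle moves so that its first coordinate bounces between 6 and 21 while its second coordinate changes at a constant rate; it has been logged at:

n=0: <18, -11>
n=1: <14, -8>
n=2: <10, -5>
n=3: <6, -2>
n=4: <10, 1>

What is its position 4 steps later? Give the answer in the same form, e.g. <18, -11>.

<16, 13>

The first coordinate travels 4 per step and bounces off the walls at 6 and 21.
  step 5: 10 → 14
  step 6: 14 → 18
  step 7: 18 → 20
  step 8: 20 → 16
The second coordinate changes by +3 each step: at step 8 it is 13.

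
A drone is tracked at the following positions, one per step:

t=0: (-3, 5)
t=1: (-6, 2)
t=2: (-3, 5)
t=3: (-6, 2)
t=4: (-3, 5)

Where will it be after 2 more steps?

Step-to-step displacements: (-3, -3), (+3, +3), (-3, -3), (+3, +3); each is -1× the previous.
step 5: (-3, 5) + (-3, -3) → (-6, 2)
step 6: (-6, 2) + (+3, +3) → (-3, 5)

(-3, 5)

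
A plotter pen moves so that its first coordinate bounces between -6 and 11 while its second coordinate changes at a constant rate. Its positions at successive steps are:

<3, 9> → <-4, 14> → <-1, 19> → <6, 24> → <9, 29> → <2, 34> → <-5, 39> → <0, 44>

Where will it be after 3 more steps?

The first coordinate reflects between -6 and 11, moving 7 per step.
  step 8: 0 → 7
  step 9: 7 → 8
  step 10: 8 → 1
The second coordinate changes by +5 each step: at step 10 it is 59.

<1, 59>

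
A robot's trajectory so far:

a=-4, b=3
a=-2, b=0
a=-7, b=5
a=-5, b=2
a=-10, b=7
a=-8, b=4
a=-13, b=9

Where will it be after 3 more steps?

The moves between consecutive positions are (+2, -3), (-5, +5), (+2, -3), (-5, +5), (+2, -3), (-5, +5); they repeat the 2-cycle [(+2, -3), (-5, +5)].
step 7: apply (+2, -3) → a=-11, b=6
step 8: apply (-5, +5) → a=-16, b=11
step 9: apply (+2, -3) → a=-14, b=8

a=-14, b=8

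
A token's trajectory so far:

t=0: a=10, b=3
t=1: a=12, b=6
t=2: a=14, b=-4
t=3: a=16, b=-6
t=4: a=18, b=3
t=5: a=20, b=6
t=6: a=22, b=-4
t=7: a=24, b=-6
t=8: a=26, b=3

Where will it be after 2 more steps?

A: linear, +2 per step → 30 at step 10.
B: cycles through 3, 6, -4, -6 every 4 steps. Step 10 lands at position 2 of the cycle → -4.

a=30, b=-4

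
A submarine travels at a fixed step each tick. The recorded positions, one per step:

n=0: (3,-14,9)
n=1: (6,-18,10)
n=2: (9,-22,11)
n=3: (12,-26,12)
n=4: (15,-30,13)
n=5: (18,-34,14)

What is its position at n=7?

Each step adds (+3,-4,+1) to the position.
step 6: (18,-34,14) + (+3,-4,+1) → (21,-38,15)
step 7: (21,-38,15) + (+3,-4,+1) → (24,-42,16)

(24,-42,16)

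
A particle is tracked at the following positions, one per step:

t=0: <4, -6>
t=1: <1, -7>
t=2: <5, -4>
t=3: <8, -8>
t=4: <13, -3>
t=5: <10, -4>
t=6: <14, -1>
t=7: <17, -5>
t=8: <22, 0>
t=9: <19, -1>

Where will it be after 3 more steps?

<31, 3>

The moves between consecutive positions are <-3, -1>, <+4, +3>, <+3, -4>, <+5, +5>, <-3, -1>, <+4, +3>, <+3, -4>, <+5, +5>, <-3, -1>; they repeat the 4-cycle [<-3, -1>, <+4, +3>, <+3, -4>, <+5, +5>].
step 10: apply <+4, +3> → <23, 2>
step 11: apply <+3, -4> → <26, -2>
step 12: apply <+5, +5> → <31, 3>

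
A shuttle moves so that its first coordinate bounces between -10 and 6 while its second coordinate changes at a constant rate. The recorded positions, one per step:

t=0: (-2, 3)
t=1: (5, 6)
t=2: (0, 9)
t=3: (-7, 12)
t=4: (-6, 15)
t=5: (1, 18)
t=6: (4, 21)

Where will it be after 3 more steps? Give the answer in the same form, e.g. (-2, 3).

The first coordinate reflects between -10 and 6, moving 7 per step.
  step 7: 4 → -3
  step 8: -3 → -10
  step 9: -10 → -3
The second coordinate changes by +3 each step: at step 9 it is 30.

(-3, 30)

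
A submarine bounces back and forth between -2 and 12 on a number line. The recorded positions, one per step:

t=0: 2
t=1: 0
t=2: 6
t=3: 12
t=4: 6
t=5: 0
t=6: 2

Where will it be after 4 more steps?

-2

The value travels 6 per step and bounces off the walls at -2 and 12.
  step 7: 2 → 8
  step 8: 8 → 10
  step 9: 10 → 4
  step 10: 4 → -2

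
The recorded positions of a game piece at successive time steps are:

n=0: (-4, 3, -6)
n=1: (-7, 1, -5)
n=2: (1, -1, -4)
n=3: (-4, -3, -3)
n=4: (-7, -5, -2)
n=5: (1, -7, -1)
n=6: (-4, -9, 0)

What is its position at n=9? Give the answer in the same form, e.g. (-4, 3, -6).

The first coordinate repeats the cycle [-4, -7, 1] with period 3; step 9 mod 3 = 0, giving -4.
The second coordinate changes by -2 each step, so at step 9 it is 3 + 9·(-2) = -15.
The third coordinate changes by +1 each step, so at step 9 it is -6 + 9·(1) = 3.

(-4, -15, 3)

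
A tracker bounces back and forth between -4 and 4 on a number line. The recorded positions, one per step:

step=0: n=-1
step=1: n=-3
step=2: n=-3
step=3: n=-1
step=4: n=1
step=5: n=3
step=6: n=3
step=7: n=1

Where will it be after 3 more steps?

The value travels 2 per step and bounces off the walls at -4 and 4.
  step 8: 1 → -1
  step 9: -1 → -3
  step 10: -3 → -3

n=-3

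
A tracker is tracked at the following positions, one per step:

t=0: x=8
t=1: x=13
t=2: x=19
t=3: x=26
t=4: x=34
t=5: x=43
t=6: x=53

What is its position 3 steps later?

Successive displacements: +5, +6, +7, +8, +9, +10 — each changes by +1.
step 7: 53 + 11 → x=64
step 8: 64 + 12 → x=76
step 9: 76 + 13 → x=89

x=89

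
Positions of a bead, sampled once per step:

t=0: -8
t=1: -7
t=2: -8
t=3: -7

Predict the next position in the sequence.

Consecutive displacements +1, -1, +1 scale by a factor of -1 each step.
step 4: -7 − 1 → -8

-8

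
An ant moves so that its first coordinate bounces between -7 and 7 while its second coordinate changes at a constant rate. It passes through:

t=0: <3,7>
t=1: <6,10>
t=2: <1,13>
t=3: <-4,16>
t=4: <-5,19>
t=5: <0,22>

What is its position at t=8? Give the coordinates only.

<-1,31>

The first coordinate reflects between -7 and 7, moving 5 per step.
  step 6: 0 → 5
  step 7: 5 → 4
  step 8: 4 → -1
The second coordinate changes by +3 each step: at step 8 it is 31.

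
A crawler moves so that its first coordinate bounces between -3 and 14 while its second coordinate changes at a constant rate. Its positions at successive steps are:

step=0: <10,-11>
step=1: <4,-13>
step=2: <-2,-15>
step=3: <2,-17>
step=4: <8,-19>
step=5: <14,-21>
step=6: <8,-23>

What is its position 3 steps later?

The first coordinate travels 6 per step and bounces off the walls at -3 and 14.
  step 7: 8 → 2
  step 8: 2 → -2
  step 9: -2 → 4
The second coordinate changes by -2 each step: at step 9 it is -29.

<4,-29>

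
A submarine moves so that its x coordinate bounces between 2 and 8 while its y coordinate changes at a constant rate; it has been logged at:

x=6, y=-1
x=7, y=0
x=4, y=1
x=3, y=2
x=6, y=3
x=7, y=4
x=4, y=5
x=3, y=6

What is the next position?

x=6, y=7

The x coordinate travels 3 per step and bounces off the walls at 2 and 8.
  step 8: 3 → 6
The y coordinate changes by +1 each step: at step 8 it is 7.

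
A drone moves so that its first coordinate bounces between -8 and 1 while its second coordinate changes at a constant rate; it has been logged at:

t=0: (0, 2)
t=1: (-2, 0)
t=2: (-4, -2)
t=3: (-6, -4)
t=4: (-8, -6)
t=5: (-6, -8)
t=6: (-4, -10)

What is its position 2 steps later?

The first coordinate travels 2 per step and bounces off the walls at -8 and 1.
  step 7: -4 → -2
  step 8: -2 → 0
The second coordinate changes by -2 each step: at step 8 it is -14.

(0, -14)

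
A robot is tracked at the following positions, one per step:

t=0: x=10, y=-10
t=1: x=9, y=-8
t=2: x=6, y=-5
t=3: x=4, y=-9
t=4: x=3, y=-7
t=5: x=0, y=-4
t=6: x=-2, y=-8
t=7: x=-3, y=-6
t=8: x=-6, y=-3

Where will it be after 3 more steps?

x=-12, y=-2

The moves between consecutive positions are (-1, +2), (-3, +3), (-2, -4), (-1, +2), (-3, +3), (-2, -4), (-1, +2), (-3, +3); they repeat the 3-cycle [(-1, +2), (-3, +3), (-2, -4)].
step 9: apply (-2, -4) → x=-8, y=-7
step 10: apply (-1, +2) → x=-9, y=-5
step 11: apply (-3, +3) → x=-12, y=-2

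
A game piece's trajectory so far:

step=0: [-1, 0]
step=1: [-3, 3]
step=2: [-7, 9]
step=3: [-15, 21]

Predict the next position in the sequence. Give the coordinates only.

Consecutive displacements [-2, +3], [-4, +6], [-8, +12] scale by a factor of 2 each step.
step 4: [-15, 21] + [-16, +24] → [-31, 45]

[-31, 45]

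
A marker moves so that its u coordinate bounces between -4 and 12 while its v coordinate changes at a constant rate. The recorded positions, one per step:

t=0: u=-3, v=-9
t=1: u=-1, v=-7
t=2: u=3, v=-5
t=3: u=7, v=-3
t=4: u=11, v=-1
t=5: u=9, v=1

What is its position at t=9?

The u coordinate travels 4 per step and bounces off the walls at -4 and 12.
  step 6: 9 → 5
  step 7: 5 → 1
  step 8: 1 → -3
  step 9: -3 → -1
The v coordinate changes by +2 each step: at step 9 it is 9.

u=-1, v=9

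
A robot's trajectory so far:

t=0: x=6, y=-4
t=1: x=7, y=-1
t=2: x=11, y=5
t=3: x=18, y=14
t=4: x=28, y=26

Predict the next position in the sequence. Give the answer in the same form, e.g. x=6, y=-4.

x=41, y=41

Taking differences between consecutive positions: (+1, +3), (+4, +6), (+7, +9), (+10, +12). These grow by (+3, +3) each step.
step 5: x=28, y=26 + (+13, +15) → x=41, y=41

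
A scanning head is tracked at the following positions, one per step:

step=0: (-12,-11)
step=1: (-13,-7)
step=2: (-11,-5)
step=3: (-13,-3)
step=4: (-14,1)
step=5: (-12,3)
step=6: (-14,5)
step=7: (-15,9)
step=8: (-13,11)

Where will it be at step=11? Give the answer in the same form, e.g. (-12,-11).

(-14,19)

The moves between consecutive positions are (-1,+4), (+2,+2), (-2,+2), (-1,+4), (+2,+2), (-2,+2), (-1,+4), (+2,+2); they repeat the 3-cycle [(-1,+4), (+2,+2), (-2,+2)].
step 9: apply (-2,+2) → (-15,13)
step 10: apply (-1,+4) → (-16,17)
step 11: apply (+2,+2) → (-14,19)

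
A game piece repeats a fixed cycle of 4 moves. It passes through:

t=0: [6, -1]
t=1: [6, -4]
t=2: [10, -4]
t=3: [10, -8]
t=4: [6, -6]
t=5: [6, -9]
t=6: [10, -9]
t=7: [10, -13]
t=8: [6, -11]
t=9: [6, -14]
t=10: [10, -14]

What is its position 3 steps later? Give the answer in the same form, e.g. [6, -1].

[6, -19]

Differencing gives [+0, -3], [+4, +0], [+0, -4], [-4, +2], [+0, -3], [+4, +0], [+0, -4], [-4, +2], [+0, -3], [+4, +0]. This is the pattern [+0, -3], [+4, +0], [+0, -4], [-4, +2] repeated.
step 11: apply [+0, -4] → [10, -18]
step 12: apply [-4, +2] → [6, -16]
step 13: apply [+0, -3] → [6, -19]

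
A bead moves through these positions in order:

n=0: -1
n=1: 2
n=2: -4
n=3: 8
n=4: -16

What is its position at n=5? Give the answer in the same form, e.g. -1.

Consecutive displacements +3, -6, +12, -24 scale by a factor of -2 each step.
step 5: -16 + 48 → 32

32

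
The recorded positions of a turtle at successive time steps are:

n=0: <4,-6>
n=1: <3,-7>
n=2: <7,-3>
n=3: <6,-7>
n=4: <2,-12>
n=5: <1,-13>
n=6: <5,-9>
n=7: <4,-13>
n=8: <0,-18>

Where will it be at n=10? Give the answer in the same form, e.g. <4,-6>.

<3,-15>

The moves between consecutive positions are <-1,-1>, <+4,+4>, <-1,-4>, <-4,-5>, <-1,-1>, <+4,+4>, <-1,-4>, <-4,-5>; they repeat the 4-cycle [<-1,-1>, <+4,+4>, <-1,-4>, <-4,-5>].
step 9: apply <-1,-1> → <-1,-19>
step 10: apply <+4,+4> → <3,-15>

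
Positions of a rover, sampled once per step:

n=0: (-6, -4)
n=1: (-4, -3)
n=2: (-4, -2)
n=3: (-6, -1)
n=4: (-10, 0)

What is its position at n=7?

Successive displacements: (+2, +1), (+0, +1), (-2, +1), (-4, +1) — each changes by (-2, +0).
step 5: (-10, 0) + (-6, +1) → (-16, 1)
step 6: (-16, 1) + (-8, +1) → (-24, 2)
step 7: (-24, 2) + (-10, +1) → (-34, 3)

(-34, 3)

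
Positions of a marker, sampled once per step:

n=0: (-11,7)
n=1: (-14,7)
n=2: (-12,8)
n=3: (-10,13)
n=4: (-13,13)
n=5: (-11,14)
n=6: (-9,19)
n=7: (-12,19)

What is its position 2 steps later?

(-8,25)

The moves between consecutive positions are (-3,+0), (+2,+1), (+2,+5), (-3,+0), (+2,+1), (+2,+5), (-3,+0); they repeat the 3-cycle [(-3,+0), (+2,+1), (+2,+5)].
step 8: apply (+2,+1) → (-10,20)
step 9: apply (+2,+5) → (-8,25)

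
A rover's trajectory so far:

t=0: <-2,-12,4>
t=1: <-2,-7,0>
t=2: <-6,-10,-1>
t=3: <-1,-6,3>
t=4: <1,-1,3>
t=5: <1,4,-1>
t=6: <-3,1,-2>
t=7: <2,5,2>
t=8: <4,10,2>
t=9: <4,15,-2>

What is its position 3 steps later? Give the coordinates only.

Step-to-step displacements: <+0,+5,-4>, <-4,-3,-1>, <+5,+4,+4>, <+2,+5,+0>, <+0,+5,-4>, <-4,-3,-1>, <+5,+4,+4>, <+2,+5,+0>, <+0,+5,-4> — a repeating cycle of length 4.
step 10: apply <-4,-3,-1> → <0,12,-3>
step 11: apply <+5,+4,+4> → <5,16,1>
step 12: apply <+2,+5,+0> → <7,21,1>

<7,21,1>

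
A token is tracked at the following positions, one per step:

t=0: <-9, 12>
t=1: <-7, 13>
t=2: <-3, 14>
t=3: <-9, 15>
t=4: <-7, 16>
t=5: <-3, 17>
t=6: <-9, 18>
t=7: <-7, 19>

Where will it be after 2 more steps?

<-9, 21>

First: cycles through -9, -7, -3 every 3 steps. Step 9 lands at position 0 of the cycle → -9.
Second: linear, +1 per step → 21 at step 9.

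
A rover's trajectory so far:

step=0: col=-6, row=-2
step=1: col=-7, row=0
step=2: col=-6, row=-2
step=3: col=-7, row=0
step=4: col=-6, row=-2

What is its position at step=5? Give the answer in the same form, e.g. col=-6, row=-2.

Consecutive displacements (-1, +2), (+1, -2), (-1, +2), (+1, -2) scale by a factor of -1 each step.
step 5: col=-6, row=-2 + (-1, +2) → col=-7, row=0

col=-7, row=0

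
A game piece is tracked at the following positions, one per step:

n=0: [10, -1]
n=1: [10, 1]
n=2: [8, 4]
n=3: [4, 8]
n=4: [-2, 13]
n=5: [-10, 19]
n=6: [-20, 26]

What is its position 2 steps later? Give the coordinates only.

[-46, 43]

Taking differences between consecutive positions: [+0, +2], [-2, +3], [-4, +4], [-6, +5], [-8, +6], [-10, +7]. These grow by [-2, +1] each step.
step 7: [-20, 26] + [-12, +8] → [-32, 34]
step 8: [-32, 34] + [-14, +9] → [-46, 43]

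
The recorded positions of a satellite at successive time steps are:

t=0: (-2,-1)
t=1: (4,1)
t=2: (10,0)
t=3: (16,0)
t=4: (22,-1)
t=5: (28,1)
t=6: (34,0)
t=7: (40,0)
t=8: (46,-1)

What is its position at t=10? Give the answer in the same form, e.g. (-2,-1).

First: linear, +6 per step → 58 at step 10.
Second: cycles through -1, 1, 0, 0 every 4 steps. Step 10 lands at position 2 of the cycle → 0.

(58,0)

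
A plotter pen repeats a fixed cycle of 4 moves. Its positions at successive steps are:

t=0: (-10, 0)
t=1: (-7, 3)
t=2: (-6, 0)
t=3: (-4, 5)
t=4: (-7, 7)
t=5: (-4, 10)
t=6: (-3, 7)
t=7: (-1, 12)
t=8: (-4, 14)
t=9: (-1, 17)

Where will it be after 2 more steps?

Differencing gives (+3, +3), (+1, -3), (+2, +5), (-3, +2), (+3, +3), (+1, -3), (+2, +5), (-3, +2), (+3, +3). This is the pattern (+3, +3), (+1, -3), (+2, +5), (-3, +2) repeated.
step 10: apply (+1, -3) → (0, 14)
step 11: apply (+2, +5) → (2, 19)

(2, 19)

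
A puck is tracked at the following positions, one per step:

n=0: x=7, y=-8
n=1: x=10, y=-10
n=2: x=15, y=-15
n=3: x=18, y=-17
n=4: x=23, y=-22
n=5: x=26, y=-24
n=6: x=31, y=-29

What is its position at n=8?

The moves between consecutive positions are (+3,-2), (+5,-5), (+3,-2), (+5,-5), (+3,-2), (+5,-5); they repeat the 2-cycle [(+3,-2), (+5,-5)].
step 7: apply (+3,-2) → x=34, y=-31
step 8: apply (+5,-5) → x=39, y=-36

x=39, y=-36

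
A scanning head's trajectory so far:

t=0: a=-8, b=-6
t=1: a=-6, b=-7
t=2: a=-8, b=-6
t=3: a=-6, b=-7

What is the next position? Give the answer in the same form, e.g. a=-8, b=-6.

a=-8, b=-6

Consecutive displacements (+2, -1), (-2, +1), (+2, -1) scale by a factor of -1 each step.
step 4: a=-6, b=-7 + (-2, +1) → a=-8, b=-6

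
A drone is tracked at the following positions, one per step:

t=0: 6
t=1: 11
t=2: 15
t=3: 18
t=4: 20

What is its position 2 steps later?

21

Successive displacements: +5, +4, +3, +2 — each changes by -1.
step 5: 20 + 1 → 21
step 6: 21 + 0 → 21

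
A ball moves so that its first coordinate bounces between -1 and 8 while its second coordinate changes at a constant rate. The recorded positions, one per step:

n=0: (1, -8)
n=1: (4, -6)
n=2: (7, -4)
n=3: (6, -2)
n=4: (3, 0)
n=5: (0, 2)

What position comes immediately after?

The first coordinate travels 3 per step and bounces off the walls at -1 and 8.
  step 6: 0 → 1
The second coordinate changes by +2 each step: at step 6 it is 4.

(1, 4)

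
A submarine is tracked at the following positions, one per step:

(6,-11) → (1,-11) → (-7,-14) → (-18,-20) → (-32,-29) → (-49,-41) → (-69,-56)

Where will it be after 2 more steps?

(-118,-95)

Successive displacements: (-5,+0), (-8,-3), (-11,-6), (-14,-9), (-17,-12), (-20,-15) — each changes by (-3,-3).
step 7: (-69,-56) + (-23,-18) → (-92,-74)
step 8: (-92,-74) + (-26,-21) → (-118,-95)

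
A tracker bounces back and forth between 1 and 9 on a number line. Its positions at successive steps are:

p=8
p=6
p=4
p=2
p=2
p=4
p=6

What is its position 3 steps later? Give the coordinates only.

The value reflects between 1 and 9, moving 2 per step.
  step 7: 6 → 8
  step 8: 8 → 8
  step 9: 8 → 6

p=6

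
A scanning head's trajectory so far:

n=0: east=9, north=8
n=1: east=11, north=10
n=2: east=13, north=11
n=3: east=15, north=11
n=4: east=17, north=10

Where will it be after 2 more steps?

east=21, north=5

Taking differences between consecutive positions: (+2, +2), (+2, +1), (+2, +0), (+2, -1). These grow by (+0, -1) each step.
step 5: east=17, north=10 + (+2, -2) → east=19, north=8
step 6: east=19, north=8 + (+2, -3) → east=21, north=5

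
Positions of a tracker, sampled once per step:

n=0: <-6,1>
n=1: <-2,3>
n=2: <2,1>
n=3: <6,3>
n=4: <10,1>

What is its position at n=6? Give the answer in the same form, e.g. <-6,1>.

First: linear, +4 per step → 18 at step 6.
Second: cycles through 1, 3 every 2 steps. Step 6 lands at position 0 of the cycle → 1.

<18,1>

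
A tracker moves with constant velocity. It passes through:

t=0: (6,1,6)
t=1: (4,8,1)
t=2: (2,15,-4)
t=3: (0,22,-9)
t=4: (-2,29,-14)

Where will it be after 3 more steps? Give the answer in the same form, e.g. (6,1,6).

Constant displacement of (-2,+7,-5) per step.
step 5: (-2,29,-14) + (-2,+7,-5) → (-4,36,-19)
step 6: (-4,36,-19) + (-2,+7,-5) → (-6,43,-24)
step 7: (-6,43,-24) + (-2,+7,-5) → (-8,50,-29)

(-8,50,-29)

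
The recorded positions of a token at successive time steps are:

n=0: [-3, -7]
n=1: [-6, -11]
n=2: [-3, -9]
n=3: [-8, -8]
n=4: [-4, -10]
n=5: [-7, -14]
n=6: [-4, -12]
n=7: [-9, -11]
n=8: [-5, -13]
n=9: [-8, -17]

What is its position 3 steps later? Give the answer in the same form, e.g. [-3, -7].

[-6, -16]

The moves between consecutive positions are [-3, -4], [+3, +2], [-5, +1], [+4, -2], [-3, -4], [+3, +2], [-5, +1], [+4, -2], [-3, -4]; they repeat the 4-cycle [[-3, -4], [+3, +2], [-5, +1], [+4, -2]].
step 10: apply [+3, +2] → [-5, -15]
step 11: apply [-5, +1] → [-10, -14]
step 12: apply [+4, -2] → [-6, -16]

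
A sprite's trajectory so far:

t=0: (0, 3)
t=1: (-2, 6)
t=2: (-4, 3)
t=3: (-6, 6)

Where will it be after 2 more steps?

The first coordinate changes by -2 each step, so at step 5 it is 0 + 5·(-2) = -10.
The second coordinate repeats the cycle [3, 6] with period 2; step 5 mod 2 = 1, giving 6.

(-10, 6)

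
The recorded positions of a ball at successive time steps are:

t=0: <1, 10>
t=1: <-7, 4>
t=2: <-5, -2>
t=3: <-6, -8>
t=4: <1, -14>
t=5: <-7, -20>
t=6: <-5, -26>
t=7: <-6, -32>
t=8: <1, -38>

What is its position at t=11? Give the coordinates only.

First: cycles through 1, -7, -5, -6 every 4 steps. Step 11 lands at position 3 of the cycle → -6.
Second: linear, -6 per step → -56 at step 11.

<-6, -56>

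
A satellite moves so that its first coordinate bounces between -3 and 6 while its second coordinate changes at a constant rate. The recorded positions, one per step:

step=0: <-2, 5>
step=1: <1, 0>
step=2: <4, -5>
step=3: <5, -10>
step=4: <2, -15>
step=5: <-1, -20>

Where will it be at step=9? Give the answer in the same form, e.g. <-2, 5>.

<5, -40>

The first coordinate reflects between -3 and 6, moving 3 per step.
  step 6: -1 → -2
  step 7: -2 → 1
  step 8: 1 → 4
  step 9: 4 → 5
The second coordinate changes by -5 each step: at step 9 it is -40.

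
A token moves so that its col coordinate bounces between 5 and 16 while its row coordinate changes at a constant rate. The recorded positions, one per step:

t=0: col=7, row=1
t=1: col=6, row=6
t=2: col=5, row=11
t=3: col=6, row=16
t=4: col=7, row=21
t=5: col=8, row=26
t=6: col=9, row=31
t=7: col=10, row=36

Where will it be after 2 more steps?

The col coordinate travels 1 per step and bounces off the walls at 5 and 16.
  step 8: 10 → 11
  step 9: 11 → 12
The row coordinate changes by +5 each step: at step 9 it is 46.

col=12, row=46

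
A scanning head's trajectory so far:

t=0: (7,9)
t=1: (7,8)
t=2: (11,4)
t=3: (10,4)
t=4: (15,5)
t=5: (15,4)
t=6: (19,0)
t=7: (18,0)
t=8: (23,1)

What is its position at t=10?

The moves between consecutive positions are (+0,-1), (+4,-4), (-1,+0), (+5,+1), (+0,-1), (+4,-4), (-1,+0), (+5,+1); they repeat the 4-cycle [(+0,-1), (+4,-4), (-1,+0), (+5,+1)].
step 9: apply (+0,-1) → (23,0)
step 10: apply (+4,-4) → (27,-4)

(27,-4)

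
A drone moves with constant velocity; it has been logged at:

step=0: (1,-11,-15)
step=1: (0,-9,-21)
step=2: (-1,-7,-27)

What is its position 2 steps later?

Each step adds (-1,+2,-6) to the position.
step 3: (-1,-7,-27) + (-1,+2,-6) → (-2,-5,-33)
step 4: (-2,-5,-33) + (-1,+2,-6) → (-3,-3,-39)

(-3,-3,-39)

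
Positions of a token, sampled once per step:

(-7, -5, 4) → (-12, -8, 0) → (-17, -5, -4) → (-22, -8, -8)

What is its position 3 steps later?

(-37, -5, -20)

The first coordinate changes by -5 each step, so at step 6 it is -7 + 6·(-5) = -37.
The second coordinate repeats the cycle [-5, -8] with period 2; step 6 mod 2 = 0, giving -5.
The third coordinate changes by -4 each step, so at step 6 it is 4 + 6·(-4) = -20.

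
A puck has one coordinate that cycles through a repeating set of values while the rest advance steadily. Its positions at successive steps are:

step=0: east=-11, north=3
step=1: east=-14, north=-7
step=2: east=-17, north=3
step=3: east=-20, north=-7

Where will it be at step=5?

The east coordinate changes by -3 each step, so at step 5 it is -11 + 5·(-3) = -26.
The north coordinate repeats the cycle [3, -7] with period 2; step 5 mod 2 = 1, giving -7.

east=-26, north=-7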